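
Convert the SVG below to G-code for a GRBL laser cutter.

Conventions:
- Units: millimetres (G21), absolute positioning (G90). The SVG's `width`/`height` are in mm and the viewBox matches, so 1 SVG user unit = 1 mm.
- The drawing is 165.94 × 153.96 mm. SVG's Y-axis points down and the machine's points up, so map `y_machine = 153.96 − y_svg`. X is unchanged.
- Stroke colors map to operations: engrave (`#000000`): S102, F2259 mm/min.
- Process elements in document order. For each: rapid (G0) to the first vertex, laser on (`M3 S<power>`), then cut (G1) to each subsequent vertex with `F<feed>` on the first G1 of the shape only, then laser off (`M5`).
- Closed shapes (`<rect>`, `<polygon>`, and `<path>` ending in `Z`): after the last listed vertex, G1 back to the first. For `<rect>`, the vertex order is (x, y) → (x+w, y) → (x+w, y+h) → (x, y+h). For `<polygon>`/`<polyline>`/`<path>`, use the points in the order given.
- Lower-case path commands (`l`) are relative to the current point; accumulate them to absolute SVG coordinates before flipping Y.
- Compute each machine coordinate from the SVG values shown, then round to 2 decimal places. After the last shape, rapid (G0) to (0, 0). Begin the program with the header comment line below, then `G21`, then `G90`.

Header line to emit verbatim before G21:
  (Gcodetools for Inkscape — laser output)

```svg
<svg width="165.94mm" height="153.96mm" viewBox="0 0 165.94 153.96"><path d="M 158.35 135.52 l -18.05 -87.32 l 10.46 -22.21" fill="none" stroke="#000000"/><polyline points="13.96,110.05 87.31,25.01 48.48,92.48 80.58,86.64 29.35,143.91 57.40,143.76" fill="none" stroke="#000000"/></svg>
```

(Gcodetools for Inkscape — laser output)
G21
G90
G0 X158.35 Y18.44
M3 S102
G1 X140.30 Y105.76 F2259
G1 X150.76 Y127.97
M5
G0 X13.96 Y43.91
M3 S102
G1 X87.31 Y128.95 F2259
G1 X48.48 Y61.48
G1 X80.58 Y67.32
G1 X29.35 Y10.05
G1 X57.40 Y10.20
M5
G0 X0.00 Y0.00

Since the viewBox matches the mm dimensions, user units are millimetres directly. The only transform is the Y-flip y_m = 153.96 − y_svg.

Shape 1 is a open polyline drawn with `<path>`. Its stroke #000000 means engrave at S102, F2259. After flipping Y the toolpath is (158.35,18.44) → (140.30,105.76) → (150.76,127.97).

Shape 2 is a open polyline drawn with `<polyline>`. Its stroke #000000 means engrave at S102, F2259. After flipping Y the toolpath is (13.96,43.91) → (87.31,128.95) → (48.48,61.48) → (80.58,67.32) → (29.35,10.05) → (57.40,10.20).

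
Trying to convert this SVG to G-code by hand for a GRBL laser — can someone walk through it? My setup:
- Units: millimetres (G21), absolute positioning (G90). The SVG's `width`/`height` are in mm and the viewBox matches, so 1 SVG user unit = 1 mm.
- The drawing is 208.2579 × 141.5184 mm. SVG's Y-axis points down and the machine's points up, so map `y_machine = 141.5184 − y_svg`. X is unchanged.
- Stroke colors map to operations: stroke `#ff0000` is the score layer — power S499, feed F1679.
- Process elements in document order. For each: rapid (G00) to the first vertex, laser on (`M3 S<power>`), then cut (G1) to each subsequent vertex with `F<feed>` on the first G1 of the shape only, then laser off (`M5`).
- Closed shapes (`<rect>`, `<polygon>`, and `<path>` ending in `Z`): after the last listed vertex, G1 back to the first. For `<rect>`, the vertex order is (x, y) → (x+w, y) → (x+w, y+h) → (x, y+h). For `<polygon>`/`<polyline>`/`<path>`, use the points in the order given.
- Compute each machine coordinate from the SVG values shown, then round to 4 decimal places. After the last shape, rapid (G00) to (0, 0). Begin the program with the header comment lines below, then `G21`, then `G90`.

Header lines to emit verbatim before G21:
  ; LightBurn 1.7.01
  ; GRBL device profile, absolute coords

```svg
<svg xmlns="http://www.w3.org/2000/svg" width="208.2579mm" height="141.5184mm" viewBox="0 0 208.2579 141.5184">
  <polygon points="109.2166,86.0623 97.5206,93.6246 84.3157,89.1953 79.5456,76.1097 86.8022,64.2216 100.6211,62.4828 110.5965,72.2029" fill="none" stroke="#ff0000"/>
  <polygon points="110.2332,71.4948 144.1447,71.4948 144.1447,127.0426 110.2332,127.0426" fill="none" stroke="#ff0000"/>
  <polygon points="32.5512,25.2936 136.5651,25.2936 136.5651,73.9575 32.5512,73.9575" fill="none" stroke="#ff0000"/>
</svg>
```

; LightBurn 1.7.01
; GRBL device profile, absolute coords
G21
G90
G00 X109.2166 Y55.4561
M3 S499
G1 X97.5206 Y47.8938 F1679
G1 X84.3157 Y52.3231
G1 X79.5456 Y65.4087
G1 X86.8022 Y77.2968
G1 X100.6211 Y79.0356
G1 X110.5965 Y69.3155
G1 X109.2166 Y55.4561
M5
G00 X110.2332 Y70.0236
M3 S499
G1 X144.1447 Y70.0236 F1679
G1 X144.1447 Y14.4758
G1 X110.2332 Y14.4758
G1 X110.2332 Y70.0236
M5
G00 X32.5512 Y116.2248
M3 S499
G1 X136.5651 Y116.2248 F1679
G1 X136.5651 Y67.5609
G1 X32.5512 Y67.5609
G1 X32.5512 Y116.2248
M5
G00 X0.0000 Y0.0000

viewBox `0 0 208.2579 141.5184` with mm width/height → 1 unit = 1 mm. Flip: y_m = 141.5184 − y_svg.

**Shape 1** — `<polygon>` regular polygon, stroke `#ff0000` → score (S499, F1679). Machine vertices: (109.2166,55.4561) → (97.5206,47.8938) → (84.3157,52.3231) → (79.5456,65.4087) → (86.8022,77.2968) → (100.6211,79.0356) → (110.5965,69.3155) → (109.2166,55.4561). Closed: final G1 returns to the first vertex.

**Shape 2** — `<polygon>` rectangle, stroke `#ff0000` → score (S499, F1679). Machine vertices: (110.2332,70.0236) → (144.1447,70.0236) → (144.1447,14.4758) → (110.2332,14.4758) → (110.2332,70.0236). Closed: final G1 returns to the first vertex.

**Shape 3** — `<polygon>` rectangle, stroke `#ff0000` → score (S499, F1679). Machine vertices: (32.5512,116.2248) → (136.5651,116.2248) → (136.5651,67.5609) → (32.5512,67.5609) → (32.5512,116.2248). Closed: final G1 returns to the first vertex.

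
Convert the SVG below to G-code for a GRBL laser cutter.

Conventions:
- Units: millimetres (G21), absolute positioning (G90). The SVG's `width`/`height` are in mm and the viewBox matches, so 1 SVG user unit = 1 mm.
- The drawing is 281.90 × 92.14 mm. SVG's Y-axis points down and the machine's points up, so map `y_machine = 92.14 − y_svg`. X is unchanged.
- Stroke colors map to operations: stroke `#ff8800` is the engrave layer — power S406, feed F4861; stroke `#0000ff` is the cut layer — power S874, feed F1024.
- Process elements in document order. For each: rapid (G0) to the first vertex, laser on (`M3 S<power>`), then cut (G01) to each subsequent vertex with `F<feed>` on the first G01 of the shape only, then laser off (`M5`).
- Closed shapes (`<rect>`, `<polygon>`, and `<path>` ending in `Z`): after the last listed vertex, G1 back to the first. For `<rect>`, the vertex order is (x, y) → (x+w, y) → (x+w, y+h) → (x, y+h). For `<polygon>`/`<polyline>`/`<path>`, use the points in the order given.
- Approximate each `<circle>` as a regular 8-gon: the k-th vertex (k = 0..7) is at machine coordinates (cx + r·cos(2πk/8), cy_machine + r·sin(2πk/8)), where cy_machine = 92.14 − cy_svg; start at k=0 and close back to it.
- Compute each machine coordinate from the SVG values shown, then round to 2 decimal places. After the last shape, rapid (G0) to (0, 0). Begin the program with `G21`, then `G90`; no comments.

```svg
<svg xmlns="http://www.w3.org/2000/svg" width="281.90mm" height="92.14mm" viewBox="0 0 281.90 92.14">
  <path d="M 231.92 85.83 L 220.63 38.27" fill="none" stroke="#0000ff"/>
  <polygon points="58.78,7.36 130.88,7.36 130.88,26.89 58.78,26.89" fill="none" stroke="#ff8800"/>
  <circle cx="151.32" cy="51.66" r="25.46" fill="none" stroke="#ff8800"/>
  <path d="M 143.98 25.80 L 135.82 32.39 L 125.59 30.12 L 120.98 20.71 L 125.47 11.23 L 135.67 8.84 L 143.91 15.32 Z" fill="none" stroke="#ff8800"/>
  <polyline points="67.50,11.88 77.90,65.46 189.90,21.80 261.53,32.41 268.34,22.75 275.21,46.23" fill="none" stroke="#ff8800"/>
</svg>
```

viewBox `0 0 281.90 92.14` with mm width/height → 1 unit = 1 mm. Flip: y_m = 92.14 − y_svg.

**Shape 1** — `<path>` line segment, stroke `#0000ff` → cut (S874, F1024). Machine vertices: (231.92,6.31) → (220.63,53.87). Open path.

**Shape 2** — `<polygon>` rectangle, stroke `#ff8800` → engrave (S406, F4861). Machine vertices: (58.78,84.78) → (130.88,84.78) → (130.88,65.25) → (58.78,65.25) → (58.78,84.78). Closed: final G1 returns to the first vertex.

**Shape 3** — `<circle>` circle, stroke `#ff8800` → engrave (S406, F4861). Machine vertices: (176.78,40.48) → (169.32,58.48) → (151.32,65.94) → (133.32,58.48) → (125.86,40.48) → (133.32,22.48) → (151.32,15.02) → (169.32,22.48) → (176.78,40.48). Closed: final G1 returns to the first vertex.

**Shape 4** — `<path>` regular polygon, stroke `#ff8800` → engrave (S406, F4861). Machine vertices: (143.98,66.34) → (135.82,59.75) → (125.59,62.02) → (120.98,71.43) → (125.47,80.91) → (135.67,83.30) → (143.91,76.82) → (143.98,66.34). Closed: final G1 returns to the first vertex.

**Shape 5** — `<polyline>` open polyline, stroke `#ff8800` → engrave (S406, F4861). Machine vertices: (67.50,80.26) → (77.90,26.68) → (189.90,70.34) → (261.53,59.73) → (268.34,69.39) → (275.21,45.91). Open path.

G21
G90
G0 X231.92 Y6.31
M3 S874
G01 X220.63 Y53.87 F1024
M5
G0 X58.78 Y84.78
M3 S406
G01 X130.88 Y84.78 F4861
G01 X130.88 Y65.25
G01 X58.78 Y65.25
G01 X58.78 Y84.78
M5
G0 X176.78 Y40.48
M3 S406
G01 X169.32 Y58.48 F4861
G01 X151.32 Y65.94
G01 X133.32 Y58.48
G01 X125.86 Y40.48
G01 X133.32 Y22.48
G01 X151.32 Y15.02
G01 X169.32 Y22.48
G01 X176.78 Y40.48
M5
G0 X143.98 Y66.34
M3 S406
G01 X135.82 Y59.75 F4861
G01 X125.59 Y62.02
G01 X120.98 Y71.43
G01 X125.47 Y80.91
G01 X135.67 Y83.30
G01 X143.91 Y76.82
G01 X143.98 Y66.34
M5
G0 X67.50 Y80.26
M3 S406
G01 X77.90 Y26.68 F4861
G01 X189.90 Y70.34
G01 X261.53 Y59.73
G01 X268.34 Y69.39
G01 X275.21 Y45.91
M5
G0 X0.00 Y0.00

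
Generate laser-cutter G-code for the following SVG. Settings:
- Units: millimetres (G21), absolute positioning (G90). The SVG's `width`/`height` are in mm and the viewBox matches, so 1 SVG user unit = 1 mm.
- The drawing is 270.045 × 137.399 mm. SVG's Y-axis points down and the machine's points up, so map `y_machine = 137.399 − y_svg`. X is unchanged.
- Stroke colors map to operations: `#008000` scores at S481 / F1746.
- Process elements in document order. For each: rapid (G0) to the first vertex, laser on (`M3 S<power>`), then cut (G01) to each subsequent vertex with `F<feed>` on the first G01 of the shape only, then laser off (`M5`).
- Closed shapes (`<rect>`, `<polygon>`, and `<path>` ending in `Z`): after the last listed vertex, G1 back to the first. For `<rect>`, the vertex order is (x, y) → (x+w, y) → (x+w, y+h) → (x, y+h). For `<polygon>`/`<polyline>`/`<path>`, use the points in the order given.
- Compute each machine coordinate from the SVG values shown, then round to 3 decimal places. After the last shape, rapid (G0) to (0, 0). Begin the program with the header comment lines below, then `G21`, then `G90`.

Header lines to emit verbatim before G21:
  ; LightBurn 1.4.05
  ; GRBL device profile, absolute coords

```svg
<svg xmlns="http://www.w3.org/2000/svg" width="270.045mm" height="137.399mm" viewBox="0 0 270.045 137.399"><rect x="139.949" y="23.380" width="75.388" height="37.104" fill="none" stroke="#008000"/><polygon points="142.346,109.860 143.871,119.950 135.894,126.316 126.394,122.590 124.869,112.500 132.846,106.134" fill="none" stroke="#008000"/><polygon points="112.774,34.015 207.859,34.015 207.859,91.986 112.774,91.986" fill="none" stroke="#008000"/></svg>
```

1 u = 1 mm; y_m = 137.399 − y.

[1] `<rect>` rectangle, #008000→score S481 F1746: (139.949,114.019) → (215.337,114.019) → (215.337,76.915) → (139.949,76.915) → (139.949,114.019) (closed)

[2] `<polygon>` regular polygon, #008000→score S481 F1746: (142.346,27.539) → (143.871,17.449) → (135.894,11.083) → (126.394,14.809) → (124.869,24.899) → (132.846,31.265) → (142.346,27.539) (closed)

[3] `<polygon>` rectangle, #008000→score S481 F1746: (112.774,103.384) → (207.859,103.384) → (207.859,45.413) → (112.774,45.413) → (112.774,103.384) (closed)

; LightBurn 1.4.05
; GRBL device profile, absolute coords
G21
G90
G0 X139.949 Y114.019
M3 S481
G01 X215.337 Y114.019 F1746
G01 X215.337 Y76.915
G01 X139.949 Y76.915
G01 X139.949 Y114.019
M5
G0 X142.346 Y27.539
M3 S481
G01 X143.871 Y17.449 F1746
G01 X135.894 Y11.083
G01 X126.394 Y14.809
G01 X124.869 Y24.899
G01 X132.846 Y31.265
G01 X142.346 Y27.539
M5
G0 X112.774 Y103.384
M3 S481
G01 X207.859 Y103.384 F1746
G01 X207.859 Y45.413
G01 X112.774 Y45.413
G01 X112.774 Y103.384
M5
G0 X0.000 Y0.000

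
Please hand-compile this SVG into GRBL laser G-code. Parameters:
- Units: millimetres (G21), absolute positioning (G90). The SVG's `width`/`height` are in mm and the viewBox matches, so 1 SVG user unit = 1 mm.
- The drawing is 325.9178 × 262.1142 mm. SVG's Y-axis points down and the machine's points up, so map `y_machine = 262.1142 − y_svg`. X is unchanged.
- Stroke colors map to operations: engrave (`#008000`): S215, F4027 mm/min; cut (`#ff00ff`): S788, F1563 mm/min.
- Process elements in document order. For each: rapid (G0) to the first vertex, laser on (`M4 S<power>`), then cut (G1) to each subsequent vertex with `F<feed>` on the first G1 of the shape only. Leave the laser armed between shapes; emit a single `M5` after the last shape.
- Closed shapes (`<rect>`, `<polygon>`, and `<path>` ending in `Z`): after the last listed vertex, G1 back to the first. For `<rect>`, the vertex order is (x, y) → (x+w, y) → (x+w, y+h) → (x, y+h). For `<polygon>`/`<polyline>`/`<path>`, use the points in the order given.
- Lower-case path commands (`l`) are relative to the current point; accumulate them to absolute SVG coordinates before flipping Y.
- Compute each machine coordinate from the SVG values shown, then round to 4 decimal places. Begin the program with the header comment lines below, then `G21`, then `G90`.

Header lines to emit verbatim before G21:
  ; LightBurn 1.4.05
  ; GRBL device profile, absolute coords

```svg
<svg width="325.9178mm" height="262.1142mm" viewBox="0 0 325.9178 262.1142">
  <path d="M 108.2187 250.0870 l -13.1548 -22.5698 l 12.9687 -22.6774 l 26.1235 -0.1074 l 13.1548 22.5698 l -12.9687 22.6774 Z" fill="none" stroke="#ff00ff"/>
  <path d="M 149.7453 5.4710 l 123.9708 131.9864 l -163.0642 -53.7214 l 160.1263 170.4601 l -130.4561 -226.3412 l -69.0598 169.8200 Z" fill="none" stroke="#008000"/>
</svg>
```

Since the viewBox matches the mm dimensions, user units are millimetres directly. The only transform is the Y-flip y_m = 262.1142 − y_svg.

Shape 1 is a regular polygon drawn with `<path>`. Its stroke #ff00ff means cut at S788, F1563. After flipping Y the toolpath is (108.2187,12.0272) → (95.0639,34.5970) → (108.0326,57.2744) → (134.1561,57.3818) → (147.3109,34.8120) → (134.3422,12.1346) → (108.2187,12.0272), returning to the start.

Shape 2 is a closed polygon drawn with `<path>`. Its stroke #008000 means engrave at S215, F4027. After flipping Y the toolpath is (149.7453,256.6432) → (273.7161,124.6568) → (110.6519,178.3782) → (270.7782,7.9181) → (140.3221,234.2593) → (71.2623,64.4393) → (149.7453,256.6432), returning to the start.

; LightBurn 1.4.05
; GRBL device profile, absolute coords
G21
G90
G0 X108.2187 Y12.0272
M4 S788
G1 X95.0639 Y34.5970 F1563
G1 X108.0326 Y57.2744
G1 X134.1561 Y57.3818
G1 X147.3109 Y34.8120
G1 X134.3422 Y12.1346
G1 X108.2187 Y12.0272
G0 X149.7453 Y256.6432
M4 S215
G1 X273.7161 Y124.6568 F4027
G1 X110.6519 Y178.3782
G1 X270.7782 Y7.9181
G1 X140.3221 Y234.2593
G1 X71.2623 Y64.4393
G1 X149.7453 Y256.6432
M5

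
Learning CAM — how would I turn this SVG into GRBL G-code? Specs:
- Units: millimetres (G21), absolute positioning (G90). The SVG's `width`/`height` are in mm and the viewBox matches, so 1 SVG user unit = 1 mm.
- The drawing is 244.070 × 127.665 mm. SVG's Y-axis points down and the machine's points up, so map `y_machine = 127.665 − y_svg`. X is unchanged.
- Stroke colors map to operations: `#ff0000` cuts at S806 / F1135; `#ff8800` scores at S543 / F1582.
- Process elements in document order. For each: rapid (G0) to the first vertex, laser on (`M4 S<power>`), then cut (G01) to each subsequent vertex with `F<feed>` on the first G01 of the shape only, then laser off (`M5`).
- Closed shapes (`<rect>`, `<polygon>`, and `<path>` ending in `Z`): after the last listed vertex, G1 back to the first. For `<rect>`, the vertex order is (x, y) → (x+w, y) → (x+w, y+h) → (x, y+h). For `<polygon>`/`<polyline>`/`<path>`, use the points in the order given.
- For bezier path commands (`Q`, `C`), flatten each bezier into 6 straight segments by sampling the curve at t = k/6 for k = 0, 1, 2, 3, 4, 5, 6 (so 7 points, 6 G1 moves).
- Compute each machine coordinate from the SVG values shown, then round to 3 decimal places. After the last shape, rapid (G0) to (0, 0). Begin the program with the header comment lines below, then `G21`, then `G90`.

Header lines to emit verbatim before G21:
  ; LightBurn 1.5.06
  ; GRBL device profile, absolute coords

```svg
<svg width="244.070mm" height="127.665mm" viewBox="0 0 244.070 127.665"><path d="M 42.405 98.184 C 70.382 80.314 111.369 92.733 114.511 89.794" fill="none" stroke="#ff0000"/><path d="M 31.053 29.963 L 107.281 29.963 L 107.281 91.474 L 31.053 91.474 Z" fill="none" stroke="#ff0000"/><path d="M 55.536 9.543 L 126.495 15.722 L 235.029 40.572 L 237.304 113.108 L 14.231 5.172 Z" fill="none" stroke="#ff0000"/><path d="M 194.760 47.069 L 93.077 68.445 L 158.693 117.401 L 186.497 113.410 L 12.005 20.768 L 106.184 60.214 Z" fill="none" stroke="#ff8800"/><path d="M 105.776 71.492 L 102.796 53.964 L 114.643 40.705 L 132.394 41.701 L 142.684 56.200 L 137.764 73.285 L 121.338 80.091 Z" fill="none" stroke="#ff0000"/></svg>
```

viewBox `0 0 244.070 127.665` with mm width/height → 1 unit = 1 mm. Flip: y_m = 127.665 − y_svg.

**Shape 1** — `<path>` cubic bezier, stroke `#ff0000` → cut (S806, F1135). Control points (SVG): P0=(42.405,98.184), P1=(70.382,80.314), P2=(111.369,92.733), P3=(114.511,89.794); sampled at t=k/6. Machine vertices: (42.405,29.481) → (57.242,36.103) → (72.835,38.945) → (87.771,39.275) → (100.638,38.361) → (110.022,37.470) → (114.511,37.871). Open path.

**Shape 2** — `<path>` rectangle, stroke `#ff0000` → cut (S806, F1135). Machine vertices: (31.053,97.702) → (107.281,97.702) → (107.281,36.191) → (31.053,36.191) → (31.053,97.702). Closed: final G1 returns to the first vertex.

**Shape 3** — `<path>` closed polygon, stroke `#ff0000` → cut (S806, F1135). Machine vertices: (55.536,118.122) → (126.495,111.943) → (235.029,87.093) → (237.304,14.557) → (14.231,122.493) → (55.536,118.122). Closed: final G1 returns to the first vertex.

**Shape 4** — `<path>` closed polygon, stroke `#ff8800` → score (S543, F1582). Machine vertices: (194.760,80.596) → (93.077,59.220) → (158.693,10.264) → (186.497,14.255) → (12.005,106.897) → (106.184,67.451) → (194.760,80.596). Closed: final G1 returns to the first vertex.

**Shape 5** — `<path>` regular polygon, stroke `#ff0000` → cut (S806, F1135). Machine vertices: (105.776,56.173) → (102.796,73.701) → (114.643,86.960) → (132.394,85.964) → (142.684,71.465) → (137.764,54.380) → (121.338,47.574) → (105.776,56.173). Closed: final G1 returns to the first vertex.

; LightBurn 1.5.06
; GRBL device profile, absolute coords
G21
G90
G0 X42.405 Y29.481
M4 S806
G01 X57.242 Y36.103 F1135
G01 X72.835 Y38.945
G01 X87.771 Y39.275
G01 X100.638 Y38.361
G01 X110.022 Y37.470
G01 X114.511 Y37.871
M5
G0 X31.053 Y97.702
M4 S806
G01 X107.281 Y97.702 F1135
G01 X107.281 Y36.191
G01 X31.053 Y36.191
G01 X31.053 Y97.702
M5
G0 X55.536 Y118.122
M4 S806
G01 X126.495 Y111.943 F1135
G01 X235.029 Y87.093
G01 X237.304 Y14.557
G01 X14.231 Y122.493
G01 X55.536 Y118.122
M5
G0 X194.760 Y80.596
M4 S543
G01 X93.077 Y59.220 F1582
G01 X158.693 Y10.264
G01 X186.497 Y14.255
G01 X12.005 Y106.897
G01 X106.184 Y67.451
G01 X194.760 Y80.596
M5
G0 X105.776 Y56.173
M4 S806
G01 X102.796 Y73.701 F1135
G01 X114.643 Y86.960
G01 X132.394 Y85.964
G01 X142.684 Y71.465
G01 X137.764 Y54.380
G01 X121.338 Y47.574
G01 X105.776 Y56.173
M5
G0 X0.000 Y0.000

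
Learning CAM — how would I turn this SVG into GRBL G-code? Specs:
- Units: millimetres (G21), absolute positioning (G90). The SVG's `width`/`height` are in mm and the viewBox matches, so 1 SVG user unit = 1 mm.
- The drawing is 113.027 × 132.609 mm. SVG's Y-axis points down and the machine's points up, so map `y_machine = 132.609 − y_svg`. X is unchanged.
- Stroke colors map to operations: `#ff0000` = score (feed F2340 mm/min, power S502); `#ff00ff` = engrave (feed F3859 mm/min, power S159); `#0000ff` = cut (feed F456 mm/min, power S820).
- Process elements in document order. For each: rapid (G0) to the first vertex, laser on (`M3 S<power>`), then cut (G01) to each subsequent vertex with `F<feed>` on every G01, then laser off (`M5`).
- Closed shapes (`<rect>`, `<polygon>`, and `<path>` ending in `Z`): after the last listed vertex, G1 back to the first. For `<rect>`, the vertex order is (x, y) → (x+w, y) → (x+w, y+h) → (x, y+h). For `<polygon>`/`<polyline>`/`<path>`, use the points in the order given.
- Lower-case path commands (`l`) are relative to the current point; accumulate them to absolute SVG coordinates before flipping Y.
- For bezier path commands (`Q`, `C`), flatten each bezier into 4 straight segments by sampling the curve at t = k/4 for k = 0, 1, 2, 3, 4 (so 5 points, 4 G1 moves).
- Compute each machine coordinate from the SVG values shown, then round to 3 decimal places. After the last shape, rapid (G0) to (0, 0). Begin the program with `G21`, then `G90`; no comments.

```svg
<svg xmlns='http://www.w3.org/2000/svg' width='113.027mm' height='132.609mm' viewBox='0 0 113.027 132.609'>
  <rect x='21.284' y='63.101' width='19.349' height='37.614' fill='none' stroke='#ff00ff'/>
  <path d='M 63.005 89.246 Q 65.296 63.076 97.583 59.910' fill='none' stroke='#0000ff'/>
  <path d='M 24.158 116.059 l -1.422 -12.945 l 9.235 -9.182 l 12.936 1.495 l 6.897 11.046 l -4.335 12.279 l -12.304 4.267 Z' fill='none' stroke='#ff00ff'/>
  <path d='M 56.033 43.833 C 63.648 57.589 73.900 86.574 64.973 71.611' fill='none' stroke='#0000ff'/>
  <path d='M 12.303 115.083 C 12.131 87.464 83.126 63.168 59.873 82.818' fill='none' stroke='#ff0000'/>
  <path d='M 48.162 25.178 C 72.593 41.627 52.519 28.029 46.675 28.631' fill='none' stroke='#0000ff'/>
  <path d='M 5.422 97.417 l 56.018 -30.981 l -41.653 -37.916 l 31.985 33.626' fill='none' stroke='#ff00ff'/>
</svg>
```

G21
G90
G0 X21.284 Y69.508
M3 S159
G01 X40.633 Y69.508 F3859
G01 X40.633 Y31.894 F3859
G01 X21.284 Y31.894 F3859
G01 X21.284 Y69.508 F3859
M5
G0 X63.005 Y43.363
M3 S820
G01 X66.025 Y55.010 F456
G01 X72.795 Y63.782 F456
G01 X83.314 Y69.678 F456
G01 X97.583 Y72.699 F456
M5
G0 X24.158 Y16.550
M3 S159
G01 X22.736 Y29.495 F3859
G01 X31.971 Y38.677 F3859
G01 X44.907 Y37.182 F3859
G01 X51.804 Y26.136 F3859
G01 X47.469 Y13.857 F3859
G01 X35.165 Y9.590 F3859
G01 X24.158 Y16.550 F3859
M5
G0 X56.033 Y88.776
M3 S820
G01 X61.898 Y76.528 F456
G01 X66.706 Y64.117 F456
G01 X68.413 Y57.091 F456
G01 X64.973 Y60.998 F456
M5
G0 X12.303 Y17.526
M3 S502
G01 X22.933 Y36.982 F2340
G01 X44.743 Y51.384 F2340
G01 X62.226 Y56.923 F2340
G01 X59.873 Y49.791 F2340
M5
G0 X48.162 Y107.431
M3 S820
G01 X59.058 Y100.037 F456
G01 X58.772 Y99.762 F456
G01 X52.808 Y102.458 F456
G01 X46.675 Y103.978 F456
M5
G0 X5.422 Y35.192
M3 S159
G01 X61.440 Y66.173 F3859
G01 X19.787 Y104.089 F3859
G01 X51.772 Y70.463 F3859
M5
G0 X0.000 Y0.000

viewBox `0 0 113.027 132.609` with mm width/height → 1 unit = 1 mm. Flip: y_m = 132.609 − y_svg.

**Shape 1** — `<rect>` rectangle, stroke `#ff00ff` → engrave (S159, F3859). Machine vertices: (21.284,69.508) → (40.633,69.508) → (40.633,31.894) → (21.284,31.894) → (21.284,69.508). Closed: final G1 returns to the first vertex.

**Shape 2** — `<path>` quadratic bezier, stroke `#0000ff` → cut (S820, F456). Control points (SVG): P0=(63.005,89.246), P1=(65.296,63.076), P2=(97.583,59.910); sampled at t=k/4. Machine vertices: (63.005,43.363) → (66.025,55.010) → (72.795,63.782) → (83.314,69.678) → (97.583,72.699). Open path.

**Shape 3** — `<path>` regular polygon, stroke `#ff00ff` → engrave (S159, F3859). Machine vertices: (24.158,16.550) → (22.736,29.495) → (31.971,38.677) → (44.907,37.182) → (51.804,26.136) → (47.469,13.857) → (35.165,9.590) → (24.158,16.550). Closed: final G1 returns to the first vertex.

**Shape 4** — `<path>` cubic bezier, stroke `#0000ff` → cut (S820, F456). Control points (SVG): P0=(56.033,43.833), P1=(63.648,57.589), P2=(73.900,86.574), P3=(64.973,71.611); sampled at t=k/4. Machine vertices: (56.033,88.776) → (61.898,76.528) → (66.706,64.117) → (68.413,57.091) → (64.973,60.998). Open path.

**Shape 5** — `<path>` cubic bezier, stroke `#ff0000` → score (S502, F2340). Control points (SVG): P0=(12.303,115.083), P1=(12.131,87.464), P2=(83.126,63.168), P3=(59.873,82.818); sampled at t=k/4. Machine vertices: (12.303,17.526) → (22.933,36.982) → (44.743,51.384) → (62.226,56.923) → (59.873,49.791). Open path.

**Shape 6** — `<path>` cubic bezier, stroke `#0000ff` → cut (S820, F456). Control points (SVG): P0=(48.162,25.178), P1=(72.593,41.627), P2=(52.519,28.029), P3=(46.675,28.631); sampled at t=k/4. Machine vertices: (48.162,107.431) → (59.058,100.037) → (58.772,99.762) → (52.808,102.458) → (46.675,103.978). Open path.

**Shape 7** — `<path>` open polyline, stroke `#ff00ff` → engrave (S159, F3859). Machine vertices: (5.422,35.192) → (61.440,66.173) → (19.787,104.089) → (51.772,70.463). Open path.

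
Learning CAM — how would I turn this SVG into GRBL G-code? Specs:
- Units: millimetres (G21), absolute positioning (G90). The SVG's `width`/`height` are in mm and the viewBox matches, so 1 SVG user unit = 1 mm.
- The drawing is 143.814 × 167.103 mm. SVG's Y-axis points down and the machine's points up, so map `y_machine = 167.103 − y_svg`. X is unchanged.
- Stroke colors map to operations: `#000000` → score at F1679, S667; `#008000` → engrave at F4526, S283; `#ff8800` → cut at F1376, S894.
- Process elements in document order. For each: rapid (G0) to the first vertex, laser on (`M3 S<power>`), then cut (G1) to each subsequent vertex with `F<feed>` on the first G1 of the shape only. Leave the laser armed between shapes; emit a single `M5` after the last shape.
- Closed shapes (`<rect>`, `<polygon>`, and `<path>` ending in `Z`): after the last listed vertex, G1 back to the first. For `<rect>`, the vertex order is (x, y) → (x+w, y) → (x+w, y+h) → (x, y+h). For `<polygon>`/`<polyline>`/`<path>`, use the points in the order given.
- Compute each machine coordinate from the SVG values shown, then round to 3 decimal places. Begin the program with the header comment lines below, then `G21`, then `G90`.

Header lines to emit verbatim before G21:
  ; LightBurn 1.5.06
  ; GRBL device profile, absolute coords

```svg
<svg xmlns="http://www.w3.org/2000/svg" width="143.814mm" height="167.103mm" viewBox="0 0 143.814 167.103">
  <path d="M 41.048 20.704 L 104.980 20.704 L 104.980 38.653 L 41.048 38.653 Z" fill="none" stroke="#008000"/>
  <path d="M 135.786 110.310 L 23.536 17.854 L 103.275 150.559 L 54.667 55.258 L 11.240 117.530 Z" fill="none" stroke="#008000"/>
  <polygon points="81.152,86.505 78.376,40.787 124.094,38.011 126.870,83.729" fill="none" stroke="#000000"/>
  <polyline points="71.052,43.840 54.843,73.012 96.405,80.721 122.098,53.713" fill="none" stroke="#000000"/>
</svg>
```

; LightBurn 1.5.06
; GRBL device profile, absolute coords
G21
G90
G0 X41.048 Y146.399
M3 S283
G1 X104.980 Y146.399 F4526
G1 X104.980 Y128.450
G1 X41.048 Y128.450
G1 X41.048 Y146.399
G0 X135.786 Y56.793
M3 S283
G1 X23.536 Y149.249 F4526
G1 X103.275 Y16.544
G1 X54.667 Y111.845
G1 X11.240 Y49.573
G1 X135.786 Y56.793
G0 X81.152 Y80.598
M3 S667
G1 X78.376 Y126.316 F1679
G1 X124.094 Y129.092
G1 X126.870 Y83.374
G1 X81.152 Y80.598
G0 X71.052 Y123.263
M3 S667
G1 X54.843 Y94.091 F1679
G1 X96.405 Y86.382
G1 X122.098 Y113.390
M5

Since the viewBox matches the mm dimensions, user units are millimetres directly. The only transform is the Y-flip y_m = 167.103 − y_svg.

Shape 1 is a rectangle drawn with `<path>`. Its stroke #008000 means engrave at S283, F4526. After flipping Y the toolpath is (41.048,146.399) → (104.980,146.399) → (104.980,128.450) → (41.048,128.450) → (41.048,146.399), returning to the start.

Shape 2 is a closed polygon drawn with `<path>`. Its stroke #008000 means engrave at S283, F4526. After flipping Y the toolpath is (135.786,56.793) → (23.536,149.249) → (103.275,16.544) → (54.667,111.845) → (11.240,49.573) → (135.786,56.793), returning to the start.

Shape 3 is a regular polygon drawn with `<polygon>`. Its stroke #000000 means score at S667, F1679. After flipping Y the toolpath is (81.152,80.598) → (78.376,126.316) → (124.094,129.092) → (126.870,83.374) → (81.152,80.598), returning to the start.

Shape 4 is a open polyline drawn with `<polyline>`. Its stroke #000000 means score at S667, F1679. After flipping Y the toolpath is (71.052,123.263) → (54.843,94.091) → (96.405,86.382) → (122.098,113.390).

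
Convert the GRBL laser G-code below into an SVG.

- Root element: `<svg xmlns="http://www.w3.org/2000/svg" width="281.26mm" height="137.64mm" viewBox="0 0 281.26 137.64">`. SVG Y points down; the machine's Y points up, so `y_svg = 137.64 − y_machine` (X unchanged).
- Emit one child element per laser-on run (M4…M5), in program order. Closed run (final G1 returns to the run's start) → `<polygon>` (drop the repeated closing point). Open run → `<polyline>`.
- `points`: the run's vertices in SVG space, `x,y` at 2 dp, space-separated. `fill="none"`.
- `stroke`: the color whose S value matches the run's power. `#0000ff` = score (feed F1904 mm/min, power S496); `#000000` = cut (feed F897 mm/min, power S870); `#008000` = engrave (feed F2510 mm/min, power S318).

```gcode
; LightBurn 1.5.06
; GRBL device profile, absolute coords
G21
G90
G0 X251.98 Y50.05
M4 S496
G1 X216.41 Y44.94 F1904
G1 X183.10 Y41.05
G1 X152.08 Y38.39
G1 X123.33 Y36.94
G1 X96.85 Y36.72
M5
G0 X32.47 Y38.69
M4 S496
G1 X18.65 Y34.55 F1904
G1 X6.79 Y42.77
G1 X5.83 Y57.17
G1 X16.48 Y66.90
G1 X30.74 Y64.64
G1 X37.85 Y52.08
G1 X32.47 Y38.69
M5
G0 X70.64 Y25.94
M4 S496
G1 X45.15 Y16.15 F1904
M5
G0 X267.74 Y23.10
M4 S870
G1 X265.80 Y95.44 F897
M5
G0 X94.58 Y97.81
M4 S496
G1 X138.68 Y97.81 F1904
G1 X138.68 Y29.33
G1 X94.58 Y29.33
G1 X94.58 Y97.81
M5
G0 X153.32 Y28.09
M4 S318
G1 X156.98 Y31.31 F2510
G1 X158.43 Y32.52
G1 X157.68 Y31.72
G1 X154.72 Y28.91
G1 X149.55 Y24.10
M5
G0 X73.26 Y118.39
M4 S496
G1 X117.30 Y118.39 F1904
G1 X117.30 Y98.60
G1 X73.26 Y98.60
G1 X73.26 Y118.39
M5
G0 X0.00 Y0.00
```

<svg xmlns="http://www.w3.org/2000/svg" width="281.26mm" height="137.64mm" viewBox="0 0 281.26 137.64">
  <polyline points="251.98,87.59 216.41,92.70 183.10,96.59 152.08,99.25 123.33,100.70 96.85,100.92" fill="none" stroke="#0000ff"/>
  <polygon points="32.47,98.95 18.65,103.09 6.79,94.87 5.83,80.47 16.48,70.74 30.74,73.00 37.85,85.56" fill="none" stroke="#0000ff"/>
  <polyline points="70.64,111.70 45.15,121.49" fill="none" stroke="#0000ff"/>
  <polyline points="267.74,114.54 265.80,42.20" fill="none" stroke="#000000"/>
  <polygon points="94.58,39.83 138.68,39.83 138.68,108.31 94.58,108.31" fill="none" stroke="#0000ff"/>
  <polyline points="153.32,109.55 156.98,106.33 158.43,105.12 157.68,105.92 154.72,108.73 149.55,113.54" fill="none" stroke="#008000"/>
  <polygon points="73.26,19.25 117.30,19.25 117.30,39.04 73.26,39.04" fill="none" stroke="#0000ff"/>
</svg>

y_svg = 137.64 − y_m.

[1] S496→`#0000ff` (score); open run; points: 251.98,87.59 216.41,92.70 183.10,96.59 152.08,99.25 123.33,100.70 96.85,100.92

[2] S496→`#0000ff` (score); closed run; points: 32.47,98.95 18.65,103.09 6.79,94.87 5.83,80.47 16.48,70.74 30.74,73.00 37.85,85.56

[3] S496→`#0000ff` (score); open run; points: 70.64,111.70 45.15,121.49

[4] S870→`#000000` (cut); open run; points: 267.74,114.54 265.80,42.20

[5] S496→`#0000ff` (score); closed run; points: 94.58,39.83 138.68,39.83 138.68,108.31 94.58,108.31

[6] S318→`#008000` (engrave); open run; points: 153.32,109.55 156.98,106.33 158.43,105.12 157.68,105.92 154.72,108.73 149.55,113.54

[7] S496→`#0000ff` (score); closed run; points: 73.26,19.25 117.30,19.25 117.30,39.04 73.26,39.04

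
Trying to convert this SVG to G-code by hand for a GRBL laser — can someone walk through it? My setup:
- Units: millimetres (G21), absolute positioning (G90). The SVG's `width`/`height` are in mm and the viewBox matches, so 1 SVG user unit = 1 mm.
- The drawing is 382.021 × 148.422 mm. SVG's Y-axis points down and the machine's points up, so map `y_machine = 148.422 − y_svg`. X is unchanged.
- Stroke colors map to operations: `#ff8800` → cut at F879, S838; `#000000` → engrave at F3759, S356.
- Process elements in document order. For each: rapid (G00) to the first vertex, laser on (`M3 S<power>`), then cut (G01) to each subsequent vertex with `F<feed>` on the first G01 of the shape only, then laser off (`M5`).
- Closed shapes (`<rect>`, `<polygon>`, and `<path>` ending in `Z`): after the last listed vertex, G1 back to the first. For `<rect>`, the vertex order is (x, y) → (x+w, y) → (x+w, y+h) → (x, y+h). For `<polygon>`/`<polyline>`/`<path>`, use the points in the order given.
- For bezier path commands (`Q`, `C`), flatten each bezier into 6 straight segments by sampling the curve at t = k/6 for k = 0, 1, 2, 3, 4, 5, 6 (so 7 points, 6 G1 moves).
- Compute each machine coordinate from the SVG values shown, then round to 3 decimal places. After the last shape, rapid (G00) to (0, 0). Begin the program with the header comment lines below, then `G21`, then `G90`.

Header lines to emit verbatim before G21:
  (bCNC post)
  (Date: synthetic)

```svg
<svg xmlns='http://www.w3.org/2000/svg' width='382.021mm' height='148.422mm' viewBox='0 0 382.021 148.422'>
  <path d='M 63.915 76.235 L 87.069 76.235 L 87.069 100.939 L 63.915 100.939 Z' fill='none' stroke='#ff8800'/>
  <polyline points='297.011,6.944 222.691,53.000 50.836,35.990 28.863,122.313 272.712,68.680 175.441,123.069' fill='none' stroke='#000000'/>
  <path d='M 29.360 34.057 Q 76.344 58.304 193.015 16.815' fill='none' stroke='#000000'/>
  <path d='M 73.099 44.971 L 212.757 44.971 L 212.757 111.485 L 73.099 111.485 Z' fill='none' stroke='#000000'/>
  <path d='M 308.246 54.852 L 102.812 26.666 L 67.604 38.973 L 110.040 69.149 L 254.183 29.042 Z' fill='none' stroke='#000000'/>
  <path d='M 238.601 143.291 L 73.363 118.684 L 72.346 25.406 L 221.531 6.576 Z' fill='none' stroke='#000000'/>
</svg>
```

viewBox `0 0 382.021 148.422` with mm width/height → 1 unit = 1 mm. Flip: y_m = 148.422 − y_svg.

**Shape 1** — `<path>` rectangle, stroke `#ff8800` → cut (S838, F879). Machine vertices: (63.915,72.187) → (87.069,72.187) → (87.069,47.483) → (63.915,47.483) → (63.915,72.187). Closed: final G1 returns to the first vertex.

**Shape 2** — `<polyline>` open polyline, stroke `#000000` → engrave (S356, F3759). Machine vertices: (297.011,141.478) → (222.691,95.422) → (50.836,112.432) → (28.863,26.109) → (272.712,79.742) → (175.441,25.353). Open path.

**Shape 3** — `<path>` quadratic bezier, stroke `#000000` → engrave (S356, F3759). Control points (SVG): P0=(29.360,34.057), P1=(76.344,58.304), P2=(193.015,16.815); sampled at t=k/6. Machine vertices: (29.360,114.365) → (46.957,108.109) → (68.426,105.504) → (93.766,106.552) → (122.977,111.252) → (156.060,119.603) → (193.015,131.607). Open path.

**Shape 4** — `<path>` rectangle, stroke `#000000` → engrave (S356, F3759). Machine vertices: (73.099,103.451) → (212.757,103.451) → (212.757,36.937) → (73.099,36.937) → (73.099,103.451). Closed: final G1 returns to the first vertex.

**Shape 5** — `<path>` closed polygon, stroke `#000000` → engrave (S356, F3759). Machine vertices: (308.246,93.570) → (102.812,121.756) → (67.604,109.449) → (110.040,79.273) → (254.183,119.380) → (308.246,93.570). Closed: final G1 returns to the first vertex.

**Shape 6** — `<path>` closed polygon, stroke `#000000` → engrave (S356, F3759). Machine vertices: (238.601,5.131) → (73.363,29.738) → (72.346,123.016) → (221.531,141.846) → (238.601,5.131). Closed: final G1 returns to the first vertex.

(bCNC post)
(Date: synthetic)
G21
G90
G00 X63.915 Y72.187
M3 S838
G01 X87.069 Y72.187 F879
G01 X87.069 Y47.483
G01 X63.915 Y47.483
G01 X63.915 Y72.187
M5
G00 X297.011 Y141.478
M3 S356
G01 X222.691 Y95.422 F3759
G01 X50.836 Y112.432
G01 X28.863 Y26.109
G01 X272.712 Y79.742
G01 X175.441 Y25.353
M5
G00 X29.360 Y114.365
M3 S356
G01 X46.957 Y108.109 F3759
G01 X68.426 Y105.504
G01 X93.766 Y106.552
G01 X122.977 Y111.252
G01 X156.060 Y119.603
G01 X193.015 Y131.607
M5
G00 X73.099 Y103.451
M3 S356
G01 X212.757 Y103.451 F3759
G01 X212.757 Y36.937
G01 X73.099 Y36.937
G01 X73.099 Y103.451
M5
G00 X308.246 Y93.570
M3 S356
G01 X102.812 Y121.756 F3759
G01 X67.604 Y109.449
G01 X110.040 Y79.273
G01 X254.183 Y119.380
G01 X308.246 Y93.570
M5
G00 X238.601 Y5.131
M3 S356
G01 X73.363 Y29.738 F3759
G01 X72.346 Y123.016
G01 X221.531 Y141.846
G01 X238.601 Y5.131
M5
G00 X0.000 Y0.000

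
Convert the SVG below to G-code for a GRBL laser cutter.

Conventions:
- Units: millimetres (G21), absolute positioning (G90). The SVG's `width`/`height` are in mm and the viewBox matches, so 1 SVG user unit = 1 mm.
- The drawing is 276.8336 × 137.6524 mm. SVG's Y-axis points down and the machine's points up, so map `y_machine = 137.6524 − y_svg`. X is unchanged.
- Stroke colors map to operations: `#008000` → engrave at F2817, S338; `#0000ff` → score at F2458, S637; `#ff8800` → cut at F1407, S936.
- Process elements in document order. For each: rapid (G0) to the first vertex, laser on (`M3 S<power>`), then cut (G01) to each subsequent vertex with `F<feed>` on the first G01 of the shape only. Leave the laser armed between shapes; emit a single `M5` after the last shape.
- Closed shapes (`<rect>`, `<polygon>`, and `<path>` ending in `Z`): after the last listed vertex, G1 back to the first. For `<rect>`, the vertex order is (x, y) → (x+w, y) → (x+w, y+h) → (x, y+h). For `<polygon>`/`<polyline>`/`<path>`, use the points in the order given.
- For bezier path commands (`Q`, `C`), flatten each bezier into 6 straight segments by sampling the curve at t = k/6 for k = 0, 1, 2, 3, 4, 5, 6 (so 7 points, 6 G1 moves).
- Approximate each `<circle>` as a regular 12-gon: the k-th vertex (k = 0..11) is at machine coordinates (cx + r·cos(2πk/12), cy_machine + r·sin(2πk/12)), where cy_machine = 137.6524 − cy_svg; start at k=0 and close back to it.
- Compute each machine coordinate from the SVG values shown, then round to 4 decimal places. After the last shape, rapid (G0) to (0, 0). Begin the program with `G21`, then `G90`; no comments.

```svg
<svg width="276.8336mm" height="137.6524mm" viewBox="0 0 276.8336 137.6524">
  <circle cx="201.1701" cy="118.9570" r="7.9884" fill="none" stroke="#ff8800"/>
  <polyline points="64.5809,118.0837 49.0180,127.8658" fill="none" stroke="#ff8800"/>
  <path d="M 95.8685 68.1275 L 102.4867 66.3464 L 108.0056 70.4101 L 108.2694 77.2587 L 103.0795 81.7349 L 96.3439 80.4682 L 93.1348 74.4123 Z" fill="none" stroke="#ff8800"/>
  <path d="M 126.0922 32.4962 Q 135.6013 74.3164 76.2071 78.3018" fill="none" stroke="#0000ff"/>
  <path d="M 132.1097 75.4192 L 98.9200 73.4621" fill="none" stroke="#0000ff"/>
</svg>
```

viewBox `0 0 276.8336 137.6524` with mm width/height → 1 unit = 1 mm. Flip: y_m = 137.6524 − y_svg.

**Shape 1** — `<circle>` circle, stroke `#ff8800` → cut (S936, F1407). Machine vertices: (209.1585,18.6954) → (208.0883,22.6896) → (205.1643,25.6136) → (201.1701,26.6838) → (197.1759,25.6136) → (194.2519,22.6896) → (193.1817,18.6954) → (194.2519,14.7012) → (197.1759,11.7772) → (201.1701,10.7070) → (205.1643,11.7772) → (208.0883,14.7012) → (209.1585,18.6954). Closed: final G1 returns to the first vertex.

**Shape 2** — `<polyline>` line segment, stroke `#ff8800` → cut (S936, F1407). Machine vertices: (64.5809,19.5687) → (49.0180,9.7866). Open path.

**Shape 3** — `<path>` regular polygon, stroke `#ff8800` → cut (S936, F1407). Machine vertices: (95.8685,69.5249) → (102.4867,71.3060) → (108.0056,67.2423) → (108.2694,60.3937) → (103.0795,55.9175) → (96.3439,57.1842) → (93.1348,63.2401) → (95.8685,69.5249). Closed: final G1 returns to the first vertex.

**Shape 4** — `<path>` quadratic bezier, stroke `#0000ff` → score (S637, F2458). Control points (SVG): P0=(126.0922,32.4962), P1=(135.6013,74.3164), P2=(76.2071,78.3018); sampled at t=k/6. Machine vertices: (126.0922,105.1562) → (127.3479,92.2671) → (124.7757,81.4799) → (118.3755,72.7947) → (108.1473,66.2114) → (94.0912,61.7300) → (76.2071,59.3506). Open path.

**Shape 5** — `<path>` line segment, stroke `#0000ff` → score (S637, F2458). Machine vertices: (132.1097,62.2332) → (98.9200,64.1903). Open path.

G21
G90
G0 X209.1585 Y18.6954
M3 S936
G01 X208.0883 Y22.6896 F1407
G01 X205.1643 Y25.6136
G01 X201.1701 Y26.6838
G01 X197.1759 Y25.6136
G01 X194.2519 Y22.6896
G01 X193.1817 Y18.6954
G01 X194.2519 Y14.7012
G01 X197.1759 Y11.7772
G01 X201.1701 Y10.7070
G01 X205.1643 Y11.7772
G01 X208.0883 Y14.7012
G01 X209.1585 Y18.6954
G0 X64.5809 Y19.5687
M3 S936
G01 X49.0180 Y9.7866 F1407
G0 X95.8685 Y69.5249
M3 S936
G01 X102.4867 Y71.3060 F1407
G01 X108.0056 Y67.2423
G01 X108.2694 Y60.3937
G01 X103.0795 Y55.9175
G01 X96.3439 Y57.1842
G01 X93.1348 Y63.2401
G01 X95.8685 Y69.5249
G0 X126.0922 Y105.1562
M3 S637
G01 X127.3479 Y92.2671 F2458
G01 X124.7757 Y81.4799
G01 X118.3755 Y72.7947
G01 X108.1473 Y66.2114
G01 X94.0912 Y61.7300
G01 X76.2071 Y59.3506
G0 X132.1097 Y62.2332
M3 S637
G01 X98.9200 Y64.1903 F2458
M5
G0 X0.0000 Y0.0000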